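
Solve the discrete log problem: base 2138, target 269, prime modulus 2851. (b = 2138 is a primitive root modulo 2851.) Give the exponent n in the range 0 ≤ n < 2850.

Baby-step giant-step with m = ceil(sqrt(2850)) = 54.
Baby table (2138^j mod 2851 for j=0..53):
  0:1  1:2138  2:891  3:490  4:1303  5:387  6:616  7:2697
  8:1464  9:2485  10:1517  11:1759  12:273  13:2070  14:908  15:2624
  16:2195  17:164  18:2810  19:723  20:532  21:2718  22:746  23:1239
  24:403  25:612  26:2698  27:751  28:525  29:2007  30:211  31:660
  32:2686  33:754  34:1237  35:1829  36:1681  37:1718  38:996  39:2602
  40:775  41:519  42:583  43:567  44:571  45:570  46:1283  47:392
  48:2753  49:1450  50:1063  51:447  52:601  53:1988
Giant step factor: 2138^(-54) ≡ 2111 (mod 2851).
Scan 269·2111^i mod 2851 for i = 0, 1, …:
  i=0: 269   i=1: 510   i=2: 1783   i=3: 593
  i=4: 234   i=5: 751
Match at i=5, j=27: n = 5·54 + 27 = 297.

297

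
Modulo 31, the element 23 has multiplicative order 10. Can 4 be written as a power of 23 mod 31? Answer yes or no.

yes

⟨23⟩ has order 10; its elements mod 31 are {1, 2, 4, 8, 15, 16, 23, 27, 29, 30}.
4 is in this set.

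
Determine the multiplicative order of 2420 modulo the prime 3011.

The order of 2420 must divide p − 1 = 3010 = 2 · 5 · 7 · 43.
Divisors: 1, 2, 5, 7, 10, 14, 35, 43, 70, 86, 215, 301, 430, 602, 1505, 3010.
Check each in increasing order: 2420^1 ≡ 2420;  2420^2 ≡ 5;  2420^5 ≡ 280;  2420^7 ≡ 1400;  2420^10 ≡ 114;  2420^14 ≡ 2850;  2420^35 ≡ 828;  2420^43 ≡ 2619;  2420^70 ≡ 2087;  2420^86 ≡ 103;  2420^215 ≡ 2474;  2420^301 ≡ 1898;  2420^430 ≡ 2324;  2420^602 ≡ 1248;  2420^1505 ≡ 1.
Smallest exponent giving 1 is 1505.

1505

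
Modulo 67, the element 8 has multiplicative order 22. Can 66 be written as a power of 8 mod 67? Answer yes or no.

66 ∈ ⟨8⟩ iff 66^22 ≡ 1 (mod 67), since |⟨8⟩| = 22.
66^22 mod 67 = 1.
Since 1 = 1, 66 lies in the subgroup.

yes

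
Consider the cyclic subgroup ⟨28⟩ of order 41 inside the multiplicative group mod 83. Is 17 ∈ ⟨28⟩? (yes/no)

17 ∈ ⟨28⟩ iff 17^41 ≡ 1 (mod 83), since |⟨28⟩| = 41.
17^41 mod 83 = 1.
Since 1 = 1, 17 lies in the subgroup.

yes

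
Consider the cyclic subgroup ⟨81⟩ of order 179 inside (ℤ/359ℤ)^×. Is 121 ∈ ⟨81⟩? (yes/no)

121 ∈ ⟨81⟩ iff 121^179 ≡ 1 (mod 359), since |⟨81⟩| = 179.
121^179 mod 359 = 1.
Since 1 = 1, 121 lies in the subgroup.

yes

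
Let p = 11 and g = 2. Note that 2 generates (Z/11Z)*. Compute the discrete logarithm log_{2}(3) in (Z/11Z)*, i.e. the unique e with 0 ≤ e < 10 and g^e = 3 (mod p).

8

Successive powers of 2 modulo 11:
  2^0=1  2^1=2  2^2=4  2^3=8  2^4=5  2^5=10
  2^6=9  2^7=7  2^8=3
So 2^8 ≡ 3 (mod 11), giving e = 8.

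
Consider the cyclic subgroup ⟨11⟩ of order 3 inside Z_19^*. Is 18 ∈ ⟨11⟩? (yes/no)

⟨11⟩ has order 3; its elements mod 19 are {1, 7, 11}.
18 is not in this set.

no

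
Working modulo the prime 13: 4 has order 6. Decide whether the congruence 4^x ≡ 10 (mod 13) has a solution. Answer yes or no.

yes

⟨4⟩ has order 6; its elements mod 13 are {1, 3, 4, 9, 10, 12}.
10 is in this set.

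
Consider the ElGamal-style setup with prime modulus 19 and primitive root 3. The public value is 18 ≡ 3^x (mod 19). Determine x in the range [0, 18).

9

Successive powers of 3 modulo 19:
  3^0=1  3^1=3  3^2=9  3^3=8  3^4=5  3^5=15
  3^6=7  3^7=2  3^8=6  3^9=18
So 3^9 ≡ 18 (mod 19), giving x = 9.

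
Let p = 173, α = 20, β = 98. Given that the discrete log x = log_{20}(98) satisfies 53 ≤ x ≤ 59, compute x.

55

Compute 20^53 mod 173 = 162, then multiply by 20 repeatedly:
  20^53=162  20^54=126  20^55=98
Found 98 at exponent 55.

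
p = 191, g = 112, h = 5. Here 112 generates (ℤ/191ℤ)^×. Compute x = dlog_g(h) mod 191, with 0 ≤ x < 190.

10

Successive powers of 112 modulo 191:
  112^0=1  112^1=112  112^2=129  112^3=123  112^4=24  112^5=14
  112^6=40  112^7=87  112^8=3  112^9=145  112^10=5
So 112^10 ≡ 5 (mod 191), giving x = 10.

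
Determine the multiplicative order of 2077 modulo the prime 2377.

The order of 2077 must divide p − 1 = 2376 = 2^3 · 3^3 · 11.
Divisors: 1, 2, 3, 4, 6, 8, 9, 11, 12, 18, 22, 24, 27, 33, 36, 44, 54, 66, 72, 88, 99, 108, 132, 198, 216, 264, 297, 396, 594, 792, 1188, 2376.
Check each in increasing order: 2077^1 ≡ 2077;  2077^2 ≡ 2051;  2077^3 ≡ 343;  2077^4 ≡ 1688;  2077^6 ≡ 1176;  2077^8 ≡ 1698;  2077^9 ≡ 1655;  2077^11 ≡ 49;  2077^12 ≡ 1939;  2077^18 ≡ 721;  2077^22 ≡ 24;  2077^24 ≡ 1684;  2077^27 ≡ 1.
Smallest exponent giving 1 is 27.

27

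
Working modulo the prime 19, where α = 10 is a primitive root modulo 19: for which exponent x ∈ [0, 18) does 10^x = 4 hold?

16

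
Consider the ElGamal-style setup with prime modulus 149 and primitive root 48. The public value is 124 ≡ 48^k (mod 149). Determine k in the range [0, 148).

Baby-step giant-step with m = ceil(sqrt(148)) = 13.
Baby table (48^j mod 149 for j=0..12):
  0:1  1:48  2:69  3:34  4:142  5:111  6:113  7:60
  8:49  9:117  10:103  11:27  12:104
Giant step factor: 48^(-13) ≡ 2 (mod 149).
Scan 124·2^i mod 149 for i = 0, 1, …:
  i=0: 124   i=1: 99   i=2: 49
Match at i=2, j=8: k = 2·13 + 8 = 34.

34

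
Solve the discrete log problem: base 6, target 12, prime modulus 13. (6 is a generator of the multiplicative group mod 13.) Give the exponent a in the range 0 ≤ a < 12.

Successive powers of 6 modulo 13:
  6^0=1  6^1=6  6^2=10  6^3=8  6^4=9  6^5=2
  6^6=12
So 6^6 ≡ 12 (mod 13), giving a = 6.

6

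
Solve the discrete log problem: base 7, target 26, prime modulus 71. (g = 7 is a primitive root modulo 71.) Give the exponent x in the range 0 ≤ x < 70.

45

Baby-step giant-step with m = ceil(sqrt(70)) = 9.
Baby table (7^j mod 71 for j=0..8):
  0:1  1:7  2:49  3:59  4:58  5:51  6:2  7:14
  8:27
Giant step factor: 7^(-9) ≡ 68 (mod 71).
Scan 26·68^i mod 71 for i = 0, 1, …:
  i=0: 26   i=1: 64   i=2: 21   i=3: 8
  i=4: 47   i=5: 1
Match at i=5, j=0: x = 5·9 + 0 = 45.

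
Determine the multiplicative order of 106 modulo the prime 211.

The order of 106 must divide p − 1 = 210 = 2 · 3 · 5 · 7.
Divisors: 1, 2, 3, 5, 6, 7, 10, 14, 15, 21, 30, 35, 42, 70, 105, 210.
Check each in increasing order: 106^1 ≡ 106;  106^2 ≡ 53;  106^3 ≡ 132;  106^5 ≡ 33;  106^6 ≡ 122;  106^7 ≡ 61;  106^10 ≡ 34;  106^14 ≡ 134;  106^15 ≡ 67;  106^21 ≡ 156;  106^30 ≡ 58;  106^35 ≡ 15;  106^42 ≡ 71;  106^70 ≡ 14;  106^105 ≡ 210;  106^210 ≡ 1.
Smallest exponent giving 1 is 210.

210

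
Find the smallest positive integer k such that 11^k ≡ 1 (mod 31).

30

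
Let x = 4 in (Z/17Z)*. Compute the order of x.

4

The order of 4 must divide p − 1 = 16 = 2^4.
Divisors: 1, 2, 4, 8, 16.
Check each in increasing order: 4^1 ≡ 4;  4^2 ≡ 16;  4^4 ≡ 1.
Smallest exponent giving 1 is 4.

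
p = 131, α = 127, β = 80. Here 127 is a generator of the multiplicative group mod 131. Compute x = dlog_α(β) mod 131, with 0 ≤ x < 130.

90

Baby-step giant-step with m = ceil(sqrt(130)) = 12.
Baby table (127^j mod 131 for j=0..11):
  0:1  1:127  2:16  3:67  4:125  5:24  6:35  7:122
  8:36  9:118  10:52  11:54
Giant step factor: 127^(-12) ≡ 94 (mod 131).
Scan 80·94^i mod 131 for i = 0, 1, …:
  i=0: 80   i=1: 53   i=2: 4   i=3: 114
  i=4: 105   i=5: 45   i=6: 38   i=7: 35
Match at i=7, j=6: x = 7·12 + 6 = 90.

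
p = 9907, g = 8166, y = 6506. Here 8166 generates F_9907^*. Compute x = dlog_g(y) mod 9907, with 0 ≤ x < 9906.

1917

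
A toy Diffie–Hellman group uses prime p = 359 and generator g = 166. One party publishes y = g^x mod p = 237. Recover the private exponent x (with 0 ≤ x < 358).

Baby-step giant-step with m = ceil(sqrt(358)) = 19.
Baby table (166^j mod 359 for j=0..18):
  0:1  1:166  2:272  3:277  4:30  5:313  6:262  7:53
  8:182  9:56  10:321  11:154  12:75  13:244  14:296  15:312
  16:96  17:140  18:264
Giant step factor: 166^(-19) ≡ 290 (mod 359).
Scan 237·290^i mod 359 for i = 0, 1, …:
  i=0: 237   i=1: 161   i=2: 20   i=3: 56
Match at i=3, j=9: x = 3·19 + 9 = 66.

66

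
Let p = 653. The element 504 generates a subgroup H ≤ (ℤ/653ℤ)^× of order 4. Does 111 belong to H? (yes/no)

no

⟨504⟩ has order 4; its elements mod 653 are {1, 149, 504, 652}.
111 is not in this set.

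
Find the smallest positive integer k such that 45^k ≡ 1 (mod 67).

22

The order of 45 must divide p − 1 = 66 = 2 · 3 · 11.
Divisors: 1, 2, 3, 6, 11, 22, 33, 66.
Check each in increasing order: 45^1 ≡ 45;  45^2 ≡ 15;  45^3 ≡ 5;  45^6 ≡ 25;  45^11 ≡ 66;  45^22 ≡ 1.
Smallest exponent giving 1 is 22.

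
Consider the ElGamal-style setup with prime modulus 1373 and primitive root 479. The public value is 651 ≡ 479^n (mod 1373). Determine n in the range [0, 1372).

401

Baby-step giant-step with m = ceil(sqrt(1372)) = 38.
Baby table (479^j mod 1373 for j=0..37):
  0:1  1:479  2:150  3:454  4:532  5:823  6:166  7:1253
  8:186  9:1222  10:440  11:691  12:96  13:675  14:670  15:1021
  16:271  17:747  18:833  19:837  20:7  21:607  22:1050  23:432
  24:978  25:269  26:1162  27:533  28:1302  29:316  30:334  31:718
  32:672  33:606  34:571  35:282  36:524  37:1110
Giant step factor: 479^(-38) ≡ 1292 (mod 1373).
Scan 651·1292^i mod 1373 for i = 0, 1, …:
  i=0: 651   i=1: 816   i=2: 1181   i=3: 449
  i=4: 702   i=5: 804   i=6: 780   i=7: 1351
  i=8: 409   i=9: 1196   i=10: 607
Match at i=10, j=21: n = 10·38 + 21 = 401.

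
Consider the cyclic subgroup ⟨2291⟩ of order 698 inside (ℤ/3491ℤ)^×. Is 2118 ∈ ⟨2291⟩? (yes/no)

2118 ∈ ⟨2291⟩ iff 2118^698 ≡ 1 (mod 3491), since |⟨2291⟩| = 698.
2118^698 mod 3491 = 267.
Since 267 ≠ 1, 2118 does not lie in the subgroup.

no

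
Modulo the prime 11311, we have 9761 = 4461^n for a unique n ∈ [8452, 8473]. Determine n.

Compute 4461^8452 mod 11311 = 5856, then multiply by 4461 repeatedly:
  4461^8452=5856  4461^8453=6517  4461^8454=3067  4461^8455=6888  4461^8456=6692
  4461^8457=3283  4461^8458=9029  4461^8459=11209  4461^8460=8729  4461^8461=7607
  4461^8462=1827  4461^8463=6327  4461^8464=3802  4461^8465=5533  4461^8466=2111
  4461^8467=6419  4461^8468=7018  4461^8469=9761
Found 9761 at exponent 8469.

8469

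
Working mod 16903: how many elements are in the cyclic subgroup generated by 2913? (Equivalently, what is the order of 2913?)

5634

The order of 2913 must divide p − 1 = 16902 = 2 · 3^3 · 313.
Divisors: 1, 2, 3, 6, 9, 18, 27, 54, 313, 626, 939, 1878, 2817, 5634, 8451, 16902.
Check each in increasing order: 2913^1 ≡ 2913;  2913^2 ≡ 263;  2913^3 ≡ 5484;  2913^6 ≡ 3819;  2913^9 ≡ 579;  2913^18 ≡ 14084;  2913^27 ≡ 7390;  2913^54 ≡ 15410;  2913^313 ≡ 15062;  2913^626 ≡ 8681;  2913^939 ≡ 8517;  2913^1878 ≡ 8516;  2913^2817 ≡ 16902;  2913^5634 ≡ 1.
Smallest exponent giving 1 is 5634.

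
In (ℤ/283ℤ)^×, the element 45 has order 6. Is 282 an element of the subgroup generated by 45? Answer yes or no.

yes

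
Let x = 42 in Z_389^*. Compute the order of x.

The order of 42 must divide p − 1 = 388 = 2^2 · 97.
Divisors: 1, 2, 4, 97, 194, 388.
Check each in increasing order: 42^1 ≡ 42;  42^2 ≡ 208;  42^4 ≡ 85;  42^97 ≡ 1.
Smallest exponent giving 1 is 97.

97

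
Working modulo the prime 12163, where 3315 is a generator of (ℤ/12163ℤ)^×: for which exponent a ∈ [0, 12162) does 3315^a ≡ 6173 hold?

Baby-step giant-step with m = ceil(sqrt(12162)) = 111.
Baby table (3315^j mod 12163 for j=0..110):
  0:1  1:3315  2:6036  3:1205  4:5111  5:12069  6:4628  7:4277
  8:8360  9:6086  10:8836  11:2836  12:11504  13:4755  14:11740  15:8663
  16:1002  17:1131  18:3061  19:3273  20:599  21:3116  22:3153  23:4178
  24:8576  25:4509  26:11171  27:7693  28:8647  29:8777  30:1859  31:8107
  32:6638  33:2103  34:2046  35:7699  36:4211  37:8504  38:9089  39:2284
  40:6074  41:5545  42:3382  43:9207  44:4238  45:705  46:1779  47:10493
  48:10278  49:3007  50:6708  51:3056  52:11024  53:6908  54:9254  55:1924
  56:4648  57:9762  58:7450  59:5860  60:1589  61:956  62:6760  63:5154
  64:8658  65:8753  66:7440  67:9199  68:2044  69:1069  70:4302  71:6094
  72:11030  73:2472  74:8981  75:9154  76:10988  77:9198  78:10892  79:7196
  80:3097  81:983  82:11124  83:10007  84:4704  85:794  86:4902  87:362
  88:8056  89:7855  90:10505  91:1406  92:2461  93:9005  94:3573  95:9896
  96:1629  97:11926  98:4940  99:4702  100:6327  101:4993  102:10115  103:9997
  104:8043  105:1249  106:5015  107:10067  108:8996  109:10227  110:4224
Giant step factor: 3315^(-111) ≡ 9179 (mod 12163).
Scan 6173·9179^i mod 12163 for i = 0, 1, …:
  i=0: 6173   i=1: 6713   i=2: 869   i=3: 9786
  i=4: 1939   i=5: 3612   i=6: 10373   i=7: 1803
  i=8: 8057   i=9: 4163     …   i=106: 567
  i=107: 10892
Match at i=107, j=78: a = 107·111 + 78 = 11955.

11955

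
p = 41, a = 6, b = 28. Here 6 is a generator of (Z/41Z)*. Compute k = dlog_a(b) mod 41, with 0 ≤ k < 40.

11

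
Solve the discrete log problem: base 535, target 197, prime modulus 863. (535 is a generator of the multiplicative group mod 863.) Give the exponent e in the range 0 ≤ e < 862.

41

Baby-step giant-step with m = ceil(sqrt(862)) = 30.
Baby table (535^j mod 863 for j=0..29):
  0:1  1:535  2:572  3:518  4:107  5:287  6:794  7:194
  8:230  9:504  10:384  11:46  12:446  13:422  14:527  15:607
  16:257  17:278  18:294  19:224  20:746  21:404  22:390  23:667
  24:426  25:78  26:306  27:603  28:706  29:579
Giant step factor: 535^(-30) ≡ 780 (mod 863).
Scan 197·780^i mod 863 for i = 0, 1, …:
  i=0: 197   i=1: 46
Match at i=1, j=11: e = 1·30 + 11 = 41.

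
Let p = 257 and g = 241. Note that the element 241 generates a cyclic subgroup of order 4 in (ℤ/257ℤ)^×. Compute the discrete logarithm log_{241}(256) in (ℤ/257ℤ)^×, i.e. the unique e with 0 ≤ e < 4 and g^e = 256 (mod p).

Successive powers of 241 modulo 257:
  241^0=1  241^1=241  241^2=256
So 241^2 ≡ 256 (mod 257), giving e = 2.

2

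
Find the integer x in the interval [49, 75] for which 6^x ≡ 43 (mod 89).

69

Compute 6^49 mod 89 = 56, then multiply by 6 repeatedly:
  6^49=56  6^50=69  6^51=58  6^52=81  6^53=41
  6^54=68  6^55=52  6^56=45  6^57=3  6^58=18
  6^59=19  6^60=25  6^61=61  6^62=10  6^63=60
  6^64=4  6^65=24  6^66=55  6^67=63  6^68=22
  6^69=43
Found 43 at exponent 69.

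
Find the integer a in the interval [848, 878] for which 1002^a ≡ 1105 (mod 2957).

868

Compute 1002^848 mod 2957 = 1256, then multiply by 1002 repeatedly:
  1002^848=1256  1002^849=1787  1002^850=1589  1002^851=1312  1002^852=1716
  1002^853=1415  1002^854=1427  1002^855=1623  1002^856=2853  1002^857=2244
  1002^858=1168  1002^859=2321  1002^860=1440  1002^861=2821  1002^862=2707
  1002^863=845  1002^864=988  1002^865=2338  1002^866=732  1002^867=128
  1002^868=1105
Found 1105 at exponent 868.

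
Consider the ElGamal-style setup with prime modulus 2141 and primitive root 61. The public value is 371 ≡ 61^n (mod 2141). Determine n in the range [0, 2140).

Baby-step giant-step with m = ceil(sqrt(2140)) = 47.
Baby table (61^j mod 2141 for j=0..46):
  0:1  1:61  2:1580  3:35  4:2135  5:1775  6:1225  7:1931
  8:36  9:55  10:1214  11:1260  12:1925  13:1811  14:1280  15:1004
  16:1296  17:1980  18:884  19:399  20:788  21:966  22:1119  23:1888
  24:1695  25:627  26:1850  27:1518  28:535  29:520  30:1746  31:1597
  32:1072  33:1162  34:229  35:1123  36:2132  37:1592  38:767  39:1826
  40:54  41:1153  42:1821  43:1890  44:1817  45:1646  46:1920
Giant step factor: 61^(-47) ≡ 880 (mod 2141).
Scan 371·880^i mod 2141 for i = 0, 1, …:
  i=0: 371   i=1: 1048   i=2: 1610   i=3: 1599
  i=4: 483   i=5: 1122   i=6: 359   i=7: 1193
  i=8: 750   i=9: 572     …   i=37: 1946
  i=38: 1821
Match at i=38, j=42: n = 38·47 + 42 = 1828.

1828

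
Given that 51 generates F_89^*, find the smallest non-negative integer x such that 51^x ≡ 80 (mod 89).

82

Baby-step giant-step with m = ceil(sqrt(88)) = 10.
Baby table (51^j mod 89 for j=0..9):
  0:1  1:51  2:20  3:41  4:44  5:19  6:79  7:24
  8:67  9:35
Giant step factor: 51^(-10) ≡ 18 (mod 89).
Scan 80·18^i mod 89 for i = 0, 1, …:
  i=0: 80   i=1: 16   i=2: 21   i=3: 22
  i=4: 40   i=5: 8   i=6: 55   i=7: 11
  i=8: 20
Match at i=8, j=2: x = 8·10 + 2 = 82.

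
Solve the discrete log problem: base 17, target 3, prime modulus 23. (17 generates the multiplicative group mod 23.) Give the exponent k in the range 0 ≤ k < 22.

Successive powers of 17 modulo 23:
  17^0=1  17^1=17  17^2=13  17^3=14  17^4=8  17^5=21
  17^6=12  17^7=20  17^8=18  17^9=7  17^10=4  17^11=22
  17^12=6  17^13=10  17^14=9  17^15=15  17^16=2  17^17=11
  17^18=3
So 17^18 ≡ 3 (mod 23), giving k = 18.

18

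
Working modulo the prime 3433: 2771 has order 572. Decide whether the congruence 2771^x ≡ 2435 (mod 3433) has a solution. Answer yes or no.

2435 ∈ ⟨2771⟩ iff 2435^572 ≡ 1 (mod 3433), since |⟨2771⟩| = 572.
2435^572 mod 3433 = 1.
Since 1 = 1, 2435 lies in the subgroup.

yes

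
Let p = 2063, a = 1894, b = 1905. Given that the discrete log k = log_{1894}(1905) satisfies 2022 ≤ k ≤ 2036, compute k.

Compute 1894^2022 mod 2063 = 1941, then multiply by 1894 repeatedly:
  1894^2022=1941  1894^2023=2051  1894^2024=2028  1894^2025=1789  1894^2026=920
  1894^2027=1308  1894^2028=1752  1894^2029=984  1894^2030=807  1894^2031=1838
  1894^2032=891  1894^2033=20  1894^2034=746  1894^2035=1832  1894^2036=1905
Found 1905 at exponent 2036.

2036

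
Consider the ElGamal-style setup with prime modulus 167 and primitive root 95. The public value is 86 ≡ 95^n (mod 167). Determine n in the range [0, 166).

Baby-step giant-step with m = ceil(sqrt(166)) = 13.
Baby table (95^j mod 167 for j=0..12):
  0:1  1:95  2:7  3:164  4:49  5:146  6:9  7:20
  8:63  9:140  10:107  11:145  12:81
Giant step factor: 95^(-13) ≡ 90 (mod 167).
Scan 86·90^i mod 167 for i = 0, 1, …:
  i=0: 86   i=1: 58   i=2: 43   i=3: 29
  i=4: 105   i=5: 98   i=6: 136   i=7: 49
Match at i=7, j=4: n = 7·13 + 4 = 95.

95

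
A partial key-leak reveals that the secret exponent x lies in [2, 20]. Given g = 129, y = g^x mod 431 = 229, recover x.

10

Compute 129^2 mod 431 = 263, then multiply by 129 repeatedly:
  129^2=263  129^3=309  129^4=209  129^5=239  129^6=230
  129^7=362  129^8=150  129^9=386  129^10=229
Found 229 at exponent 10.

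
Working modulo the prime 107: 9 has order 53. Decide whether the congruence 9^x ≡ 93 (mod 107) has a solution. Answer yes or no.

93 ∈ ⟨9⟩ iff 93^53 ≡ 1 (mod 107), since |⟨9⟩| = 53.
93^53 mod 107 = 106.
Since 106 ≠ 1, 93 does not lie in the subgroup.

no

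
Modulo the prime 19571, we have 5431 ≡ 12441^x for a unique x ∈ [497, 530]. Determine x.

513

Compute 12441^497 mod 19571 = 3168, then multiply by 12441 repeatedly:
  12441^497=3168  12441^498=16665  12441^499=13662  12441^500=14378  12441^501=17329
  12441^502=15524  12441^503=7456  12441^504=13127  12441^505=12583  12441^506=16245
  12441^507=13899  12441^508=7674  12441^509=4896  12441^510=6184  12441^511=1543
  12441^512=16883  12441^513=5431
Found 5431 at exponent 513.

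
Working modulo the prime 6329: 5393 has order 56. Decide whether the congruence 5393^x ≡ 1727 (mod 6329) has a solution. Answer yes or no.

1727 ∈ ⟨5393⟩ iff 1727^56 ≡ 1 (mod 6329), since |⟨5393⟩| = 56.
1727^56 mod 6329 = 1.
Since 1 = 1, 1727 lies in the subgroup.

yes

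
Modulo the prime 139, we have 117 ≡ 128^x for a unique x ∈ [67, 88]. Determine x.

80

Compute 128^67 mod 139 = 85, then multiply by 128 repeatedly:
  128^67=85  128^68=38  128^69=138  128^70=11  128^71=18
  128^72=80  128^73=93  128^74=89  128^75=133  128^76=66
  128^77=108  128^78=63  128^79=2  128^80=117
Found 117 at exponent 80.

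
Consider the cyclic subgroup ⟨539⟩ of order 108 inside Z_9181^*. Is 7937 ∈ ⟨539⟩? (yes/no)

yes

7937 ∈ ⟨539⟩ iff 7937^108 ≡ 1 (mod 9181), since |⟨539⟩| = 108.
7937^108 mod 9181 = 1.
Since 1 = 1, 7937 lies in the subgroup.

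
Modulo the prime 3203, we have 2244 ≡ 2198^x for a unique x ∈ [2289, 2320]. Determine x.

2293

Compute 2198^2289 mod 3203 = 1215, then multiply by 2198 repeatedly:
  2198^2289=1215  2198^2290=2471  2198^2291=2173  2198^2292=581  2198^2293=2244
Found 2244 at exponent 2293.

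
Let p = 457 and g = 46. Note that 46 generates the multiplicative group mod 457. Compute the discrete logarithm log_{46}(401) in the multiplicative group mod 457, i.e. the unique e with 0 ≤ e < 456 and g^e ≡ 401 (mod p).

74

Baby-step giant-step with m = ceil(sqrt(456)) = 22.
Baby table (46^j mod 457 for j=0..21):
  0:1  1:46  2:288  3:452  4:227  5:388  6:25  7:236
  8:345  9:332  10:191  11:103  12:168  13:416  14:399  15:74
  16:205  17:290  18:87  19:346  20:378  21:22
Giant step factor: 46^(-22) ≡ 14 (mod 457).
Scan 401·14^i mod 457 for i = 0, 1, …:
  i=0: 401   i=1: 130   i=2: 449   i=3: 345
Match at i=3, j=8: e = 3·22 + 8 = 74.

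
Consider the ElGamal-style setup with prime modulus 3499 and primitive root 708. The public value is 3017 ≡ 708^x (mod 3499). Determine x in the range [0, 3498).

3464

Baby-step giant-step with m = ceil(sqrt(3498)) = 60.
Baby table (708^j mod 3499 for j=0..59):
  0:1  1:708  2:907  3:1839  4:384  5:2449  6:1887  7:2877
  8:498  9:2684  10:315  11:2583  12:2286  13:1950  14:1994  15:1655
  16:3074  17:14  18:2914  19:2201  20:1253  21:1877  22:2795  23:1925
  24:1789  25:3473  26:2586  27:911  28:1172  29:513  30:2807  31:3423
  32:2176  33:1048  34:196  35:2307  36:2822  37:47  38:1785  39:641
  40:2457  41:553  42:3135  43:1214  44:2257  45:2412  46:184  47:809
  48:2435  49:2472  50:676  51:2744  52:807  53:1019  54:658  55:497
  56:1976  57:2907  58:744  59:1902
Giant step factor: 708^(-60) ≡ 2917 (mod 3499).
Scan 3017·2917^i mod 3499 for i = 0, 1, …:
  i=0: 3017   i=1: 604   i=2: 1871   i=3: 2766
  i=4: 3227   i=5: 849   i=6: 2740   i=7: 864
  i=8: 1008   i=9: 1176     …   i=56: 435
  i=57: 2257
Match at i=57, j=44: x = 57·60 + 44 = 3464.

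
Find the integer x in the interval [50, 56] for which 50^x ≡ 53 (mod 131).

Compute 50^50 mod 131 = 112, then multiply by 50 repeatedly:
  50^50=112  50^51=98  50^52=53
Found 53 at exponent 52.

52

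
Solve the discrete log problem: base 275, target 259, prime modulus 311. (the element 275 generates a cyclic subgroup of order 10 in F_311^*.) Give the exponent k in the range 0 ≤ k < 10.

Successive powers of 275 modulo 311:
  275^0=1  275^1=275  275^2=52  275^3=305  275^4=216  275^5=310
  275^6=36  275^7=259
So 275^7 ≡ 259 (mod 311), giving k = 7.

7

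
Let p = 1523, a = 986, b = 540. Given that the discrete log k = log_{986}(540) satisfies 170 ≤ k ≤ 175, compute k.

173

Compute 986^170 mod 1523 = 142, then multiply by 986 repeatedly:
  986^170=142  986^171=1419  986^172=1020  986^173=540
Found 540 at exponent 173.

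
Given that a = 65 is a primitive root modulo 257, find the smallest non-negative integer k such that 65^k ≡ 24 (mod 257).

241

Baby-step giant-step with m = ceil(sqrt(256)) = 16.
Baby table (65^j mod 257 for j=0..15):
  0:1  1:65  2:113  3:149  4:176  5:132  6:99  7:10
  8:136  9:102  10:205  11:218  12:35  13:219  14:100  15:75
Giant step factor: 65^(-16) ≡ 32 (mod 257).
Scan 24·32^i mod 257 for i = 0, 1, …:
  i=0: 24   i=1: 254   i=2: 161   i=3: 12
  i=4: 127   i=5: 209   i=6: 6   i=7: 192
  i=8: 233   i=9: 3     …   i=14: 251
  i=15: 65
Match at i=15, j=1: k = 15·16 + 1 = 241.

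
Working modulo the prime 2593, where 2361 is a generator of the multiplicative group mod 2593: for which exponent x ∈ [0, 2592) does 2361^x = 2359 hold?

341

Baby-step giant-step with m = ceil(sqrt(2592)) = 51.
Baby table (2361^j mod 2593 for j=0..50):
  0:1  1:2361  2:1964  3:720  4:1505  5:895  6:2393  7:2319
  8:1336  9:1208  10:2381  11:2510  12:1105  13:347  14:2472  15:2142
  16:912  17:1042  18:1998  19:611  20:863  21:2038  22:1703  23:1633
  24:2315  25:2264  26:1131  27:2094  28:1676  29:118  30:1147  31:975
  32:1984  33:1266  34:1890  35:2330  36:1377  37:2068  38:2522  39:914
  40:578  41:740  42:2051  43:1280  44:1235  45:1303  46:1085  47:2394
  48:2087  49:707  50:1928
Giant step factor: 2361^(-51) ≡ 1111 (mod 2593).
Scan 2359·1111^i mod 2593 for i = 0, 1, …:
  i=0: 2359   i=1: 1919   i=2: 563   i=3: 580
  i=4: 1316   i=5: 2217   i=6: 2330
Match at i=6, j=35: x = 6·51 + 35 = 341.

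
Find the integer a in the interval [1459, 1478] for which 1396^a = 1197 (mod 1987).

Compute 1396^1459 mod 1987 = 1069, then multiply by 1396 repeatedly:
  1396^1459=1069  1396^1460=87  1396^1461=245  1396^1462=256  1396^1463=1703
  1396^1464=936  1396^1465=1197
Found 1197 at exponent 1465.

1465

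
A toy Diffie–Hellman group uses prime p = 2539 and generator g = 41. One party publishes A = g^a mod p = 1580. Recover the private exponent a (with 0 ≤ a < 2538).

Baby-step giant-step with m = ceil(sqrt(2538)) = 51.
Baby table (41^j mod 2539 for j=0..50):
  0:1  1:41  2:1681  3:368  4:2393  5:1631  6:857  7:2130
  8:1004  9:540  10:1828  11:1317  12:678  13:2408  14:2246  15:682
  16:33  17:1353  18:2154  19:1988  20:260  21:504  22:352  23:1737
  24:125  25:47  26:1927  27:298  28:2062  29:755  30:487  31:2194
  32:1089  33:1486  34:2529  35:2129  36:963  37:1398  38:1460  39:1463
  40:1586  41:1551  42:116  43:2217  44:2032  45:2064  46:837  47:1310
  48:391  49:797  50:2209
Giant step factor: 41^(-51) ≡ 1867 (mod 2539).
Scan 1580·1867^i mod 2539 for i = 0, 1, …:
  i=0: 1580   i=1: 2081   i=2: 557   i=3: 1468
  i=4: 1175   i=5: 29   i=6: 824   i=7: 2313
  i=8: 2071   i=9: 2199     …   i=20: 1254
  i=21: 260
Match at i=21, j=20: a = 21·51 + 20 = 1091.

1091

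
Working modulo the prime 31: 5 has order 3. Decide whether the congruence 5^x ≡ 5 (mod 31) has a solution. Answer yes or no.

5 ∈ ⟨5⟩ iff 5^3 ≡ 1 (mod 31), since |⟨5⟩| = 3.
5^3 mod 31 = 1.
Since 1 = 1, 5 lies in the subgroup.

yes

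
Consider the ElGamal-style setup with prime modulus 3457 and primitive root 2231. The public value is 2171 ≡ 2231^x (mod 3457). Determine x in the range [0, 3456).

699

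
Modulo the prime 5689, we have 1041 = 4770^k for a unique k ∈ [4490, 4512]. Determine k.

4508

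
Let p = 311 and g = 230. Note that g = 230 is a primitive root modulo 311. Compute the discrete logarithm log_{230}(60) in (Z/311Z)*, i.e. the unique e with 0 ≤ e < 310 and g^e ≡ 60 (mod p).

Baby-step giant-step with m = ceil(sqrt(310)) = 18.
Baby table (230^j mod 311 for j=0..17):
  0:1  1:230  2:30  3:58  4:278  5:185  6:254  7:263
  8:156  9:115  10:15  11:29  12:139  13:248  14:127  15:287
  16:78  17:213
Giant step factor: 230^(-18) ≡ 166 (mod 311).
Scan 60·166^i mod 311 for i = 0, 1, …:
  i=0: 60   i=1: 8   i=2: 84   i=3: 260
  i=4: 242   i=5: 53   i=6: 90   i=7: 12
  i=8: 126   i=9: 79     …   i=15: 274
  i=16: 78
Match at i=16, j=16: e = 16·18 + 16 = 304.

304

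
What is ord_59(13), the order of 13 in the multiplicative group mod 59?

The order of 13 must divide p − 1 = 58 = 2 · 29.
Divisors: 1, 2, 29, 58.
Check each in increasing order: 13^1 ≡ 13;  13^2 ≡ 51;  13^29 ≡ 58;  13^58 ≡ 1.
Smallest exponent giving 1 is 58.

58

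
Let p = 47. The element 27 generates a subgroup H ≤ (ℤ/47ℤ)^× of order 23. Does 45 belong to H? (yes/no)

no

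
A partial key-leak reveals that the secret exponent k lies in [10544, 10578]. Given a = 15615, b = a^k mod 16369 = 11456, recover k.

10578

Compute 15615^10544 mod 16369 = 10905, then multiply by 15615 repeatedly:
  15615^10544=10905  15615^10545=11237  15615^10546=6444  15615^10547=2817  15615^10548=3952
  15615^10549=15719  15615^10550=15399  15615^10551=11144  15615^10552=11090  15615^10553=2699
  15615^10554=11079  15615^10555=10993  15615^10556=10361  15615^10557=12188  15615^10558=9626
  15615^10559=9832  15615^10560=1829  15615^10561=12299  15615^10562=7777  15615^10563=12613
  15615^10564=187  15615^10565=6323  15615^10566=12206  15615^10567=12423  15615^10568=12495
  15615^10569=7314  15615^10570=1597  15615^10571=7168  15615^10572=13467  15615^10573=11031
  15615^10574=14447  15615^10575=8716  15615^10576=8474  15615^10577=10883  15615^10578=11456
Found 11456 at exponent 10578.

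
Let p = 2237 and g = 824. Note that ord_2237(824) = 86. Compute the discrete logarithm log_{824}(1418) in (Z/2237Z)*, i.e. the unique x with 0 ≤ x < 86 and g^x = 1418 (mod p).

53

Baby-step giant-step with m = ceil(sqrt(86)) = 10.
Baby table (824^j mod 2237 for j=0..9):
  0:1  1:824  2:1165  3:287  4:1603  5:1042  6:1837  7:1476
  8:1533  9:1524
Giant step factor: 824^(-10) ≡ 1027 (mod 2237).
Scan 1418·1027^i mod 2237 for i = 0, 1, …:
  i=0: 1418   i=1: 2236   i=2: 1210   i=3: 1135
  i=4: 168   i=5: 287
Match at i=5, j=3: x = 5·10 + 3 = 53.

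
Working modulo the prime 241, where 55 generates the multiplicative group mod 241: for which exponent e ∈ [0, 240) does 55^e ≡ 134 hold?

Baby-step giant-step with m = ceil(sqrt(240)) = 16.
Baby table (55^j mod 241 for j=0..15):
  0:1  1:55  2:133  3:85  4:96  5:219  6:236  7:207
  8:58  9:57  10:2  11:110  12:25  13:170  14:192  15:197
Giant step factor: 55^(-16) ≡ 24 (mod 241).
Scan 134·24^i mod 241 for i = 0, 1, …:
  i=0: 134   i=1: 83   i=2: 64   i=3: 90
  i=4: 232   i=5: 25
Match at i=5, j=12: e = 5·16 + 12 = 92.

92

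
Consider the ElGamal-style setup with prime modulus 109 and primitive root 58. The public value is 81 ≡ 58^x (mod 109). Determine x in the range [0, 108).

64

Baby-step giant-step with m = ceil(sqrt(108)) = 11.
Baby table (58^j mod 109 for j=0..10):
  0:1  1:58  2:94  3:2  4:7  5:79  6:4  7:14
  8:49  9:8  10:28
Giant step factor: 58^(-11) ≡ 99 (mod 109).
Scan 81·99^i mod 109 for i = 0, 1, …:
  i=0: 81   i=1: 62   i=2: 34   i=3: 96
  i=4: 21   i=5: 8
Match at i=5, j=9: x = 5·11 + 9 = 64.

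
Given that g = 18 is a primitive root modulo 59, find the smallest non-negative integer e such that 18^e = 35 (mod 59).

Successive powers of 18 modulo 59:
  18^0=1  18^1=18  18^2=29  18^3=50  18^4=15  18^5=34
  18^6=22  18^7=42  18^8=48  18^9=38  18^10=35
So 18^10 ≡ 35 (mod 59), giving e = 10.

10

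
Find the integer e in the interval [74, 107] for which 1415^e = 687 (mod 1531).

Compute 1415^74 mod 1531 = 1423, then multiply by 1415 repeatedly:
  1415^74=1423  1415^75=280  1415^76=1202  1415^77=1420  1415^78=628
  1415^79=640  1415^80=779  1415^81=1496  1415^82=998  1415^83=588
  1415^84=687
Found 687 at exponent 84.

84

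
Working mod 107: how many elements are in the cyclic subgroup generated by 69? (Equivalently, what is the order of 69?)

The order of 69 must divide p − 1 = 106 = 2 · 53.
Divisors: 1, 2, 53, 106.
Check each in increasing order: 69^1 ≡ 69;  69^2 ≡ 53;  69^53 ≡ 1.
Smallest exponent giving 1 is 53.

53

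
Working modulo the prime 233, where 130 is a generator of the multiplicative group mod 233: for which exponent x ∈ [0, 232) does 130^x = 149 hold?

Baby-step giant-step with m = ceil(sqrt(232)) = 16.
Baby table (130^j mod 233 for j=0..15):
  0:1  1:130  2:124  3:43  4:231  5:206  6:218  7:147
  8:4  9:54  10:30  11:172  12:225  13:125  14:173  15:122
Giant step factor: 130^(-16) ≡ 102 (mod 233).
Scan 149·102^i mod 233 for i = 0, 1, …:
  i=0: 149   i=1: 53   i=2: 47   i=3: 134
  i=4: 154   i=5: 97   i=6: 108   i=7: 65
  i=8: 106   i=9: 94     …   i=13: 216
  i=14: 130
Match at i=14, j=1: x = 14·16 + 1 = 225.

225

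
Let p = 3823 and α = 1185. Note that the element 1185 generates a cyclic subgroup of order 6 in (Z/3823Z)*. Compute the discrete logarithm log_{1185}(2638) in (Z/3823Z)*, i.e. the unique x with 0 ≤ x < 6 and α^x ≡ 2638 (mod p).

4

Successive powers of 1185 modulo 3823:
  1185^0=1  1185^1=1185  1185^2=1184  1185^3=3822  1185^4=2638
So 1185^4 ≡ 2638 (mod 3823), giving x = 4.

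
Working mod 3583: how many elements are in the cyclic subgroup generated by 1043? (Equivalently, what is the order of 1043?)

The order of 1043 must divide p − 1 = 3582 = 2 · 3^2 · 199.
Divisors: 1, 2, 3, 6, 9, 18, 199, 398, 597, 1194, 1791, 3582.
Check each in increasing order: 1043^1 ≡ 1043;  1043^2 ≡ 2200;  1043^3 ≡ 1480;  1043^6 ≡ 1187;  1043^9 ≡ 1090;  1043^18 ≡ 2127;  1043^199 ≡ 1619;  1043^398 ≡ 1988;  1043^597 ≡ 1038;  1043^1194 ≡ 2544;  1043^1791 ≡ 1.
Smallest exponent giving 1 is 1791.

1791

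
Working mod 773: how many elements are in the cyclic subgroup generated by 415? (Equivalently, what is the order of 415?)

The order of 415 must divide p − 1 = 772 = 2^2 · 193.
Divisors: 1, 2, 4, 193, 386, 772.
Check each in increasing order: 415^1 ≡ 415;  415^2 ≡ 619;  415^4 ≡ 526;  415^193 ≡ 456;  415^386 ≡ 772;  415^772 ≡ 1.
Smallest exponent giving 1 is 772.

772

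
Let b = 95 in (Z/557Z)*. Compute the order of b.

556

The order of 95 must divide p − 1 = 556 = 2^2 · 139.
Divisors: 1, 2, 4, 139, 278, 556.
Check each in increasing order: 95^1 ≡ 95;  95^2 ≡ 113;  95^4 ≡ 515;  95^139 ≡ 118;  95^278 ≡ 556;  95^556 ≡ 1.
Smallest exponent giving 1 is 556.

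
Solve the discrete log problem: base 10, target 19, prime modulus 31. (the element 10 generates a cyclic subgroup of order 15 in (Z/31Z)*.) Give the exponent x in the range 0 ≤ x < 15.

11

Successive powers of 10 modulo 31:
  10^0=1  10^1=10  10^2=7  10^3=8  10^4=18  10^5=25
  10^6=2  10^7=20  10^8=14  10^9=16  10^10=5  10^11=19
So 10^11 ≡ 19 (mod 31), giving x = 11.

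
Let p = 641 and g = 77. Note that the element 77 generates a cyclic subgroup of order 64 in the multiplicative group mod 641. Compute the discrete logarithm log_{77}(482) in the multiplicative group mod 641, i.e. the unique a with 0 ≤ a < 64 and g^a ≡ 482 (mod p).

57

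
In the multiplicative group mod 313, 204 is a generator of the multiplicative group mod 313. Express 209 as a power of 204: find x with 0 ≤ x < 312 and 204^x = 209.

224

Baby-step giant-step with m = ceil(sqrt(312)) = 18.
Baby table (204^j mod 313 for j=0..17):
  0:1  1:204  2:300  3:165  4:169  5:46  6:307  7:28
  8:78  9:262  10:238  11:37  12:36  13:145  14:158  15:306
  16:137  17:91
Giant step factor: 204^(-18) ≡ 71 (mod 313).
Scan 209·71^i mod 313 for i = 0, 1, …:
  i=0: 209   i=1: 128   i=2: 11   i=3: 155
  i=4: 50   i=5: 107   i=6: 85   i=7: 88
  i=8: 301   i=9: 87   i=10: 230   i=11: 54
  i=12: 78
Match at i=12, j=8: x = 12·18 + 8 = 224.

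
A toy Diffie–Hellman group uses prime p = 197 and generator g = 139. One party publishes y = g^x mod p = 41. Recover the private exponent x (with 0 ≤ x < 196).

146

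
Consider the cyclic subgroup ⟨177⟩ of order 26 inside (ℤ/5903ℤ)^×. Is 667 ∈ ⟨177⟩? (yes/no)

yes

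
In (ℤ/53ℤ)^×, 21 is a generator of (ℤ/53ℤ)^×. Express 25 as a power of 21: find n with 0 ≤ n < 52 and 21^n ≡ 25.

50

Baby-step giant-step with m = ceil(sqrt(52)) = 8.
Baby table (21^j mod 53 for j=0..7):
  0:1  1:21  2:17  3:39  4:24  5:27  6:37  7:35
Giant step factor: 21^(-8) ≡ 15 (mod 53).
Scan 25·15^i mod 53 for i = 0, 1, …:
  i=0: 25   i=1: 4   i=2: 7   i=3: 52
  i=4: 38   i=5: 40   i=6: 17
Match at i=6, j=2: n = 6·8 + 2 = 50.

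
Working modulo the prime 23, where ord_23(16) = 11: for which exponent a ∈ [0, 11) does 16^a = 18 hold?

7

Successive powers of 16 modulo 23:
  16^0=1  16^1=16  16^2=3  16^3=2  16^4=9  16^5=6
  16^6=4  16^7=18
So 16^7 ≡ 18 (mod 23), giving a = 7.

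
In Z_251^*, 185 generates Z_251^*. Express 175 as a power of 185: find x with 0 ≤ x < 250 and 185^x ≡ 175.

Baby-step giant-step with m = ceil(sqrt(250)) = 16.
Baby table (185^j mod 251 for j=0..15):
  0:1  1:185  2:89  3:150  4:140  5:47  6:161  7:167
  8:22  9:54  10:201  11:37  12:68  13:30  14:28  15:160
Giant step factor: 185^(-16) ≡ 237 (mod 251).
Scan 175·237^i mod 251 for i = 0, 1, …:
  i=0: 175   i=1: 60   i=2: 164   i=3: 214
  i=4: 16   i=5: 27   i=6: 124   i=7: 21
  i=8: 208   i=9: 100   i=10: 106   i=11: 22
Match at i=11, j=8: x = 11·16 + 8 = 184.

184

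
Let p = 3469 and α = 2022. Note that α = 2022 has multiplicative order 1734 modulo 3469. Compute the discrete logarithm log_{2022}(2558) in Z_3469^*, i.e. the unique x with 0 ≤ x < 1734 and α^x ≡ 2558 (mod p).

1660

Baby-step giant-step with m = ceil(sqrt(1734)) = 42.
Baby table (2022^j mod 3469 for j=0..41):
  0:1  1:2022  2:2002  3:3190  4:1309  5:3420  6:1523  7:2503
  8:3264  9:1770  10:2401  11:1691  12:2237  13:3107  14:3464  15:297
  16:397  17:1395  18:393  19:245  20:2792  21:1361  22:1025  23:1557
  24:1871  25:1952  26:2691  27:1810  28:25  29:1984  30:1484  31:3432
  32:1504  33:2244  34:3385  35:133  36:1813  37:2622  38:1052  39:647
  40:421  41:1357
Giant step factor: 2022^(-42) ≡ 111 (mod 3469).
Scan 2558·111^i mod 3469 for i = 0, 1, …:
  i=0: 2558   i=1: 2949   i=2: 1253   i=3: 323
  i=4: 1163   i=5: 740   i=6: 2353   i=7: 1008
  i=8: 880   i=9: 548     …   i=38: 228
  i=39: 1025
Match at i=39, j=22: x = 39·42 + 22 = 1660.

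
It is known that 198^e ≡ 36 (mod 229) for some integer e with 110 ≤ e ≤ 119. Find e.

Compute 198^110 mod 229 = 70, then multiply by 198 repeatedly:
  198^110=70  198^111=120  198^112=173  198^113=133  198^114=228
  198^115=31  198^116=184  198^117=21  198^118=36
Found 36 at exponent 118.

118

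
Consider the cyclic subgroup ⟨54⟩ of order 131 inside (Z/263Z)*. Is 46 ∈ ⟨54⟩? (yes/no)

yes

46 ∈ ⟨54⟩ iff 46^131 ≡ 1 (mod 263), since |⟨54⟩| = 131.
46^131 mod 263 = 1.
Since 1 = 1, 46 lies in the subgroup.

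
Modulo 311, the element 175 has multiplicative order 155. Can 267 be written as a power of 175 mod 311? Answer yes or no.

yes

267 ∈ ⟨175⟩ iff 267^155 ≡ 1 (mod 311), since |⟨175⟩| = 155.
267^155 mod 311 = 1.
Since 1 = 1, 267 lies in the subgroup.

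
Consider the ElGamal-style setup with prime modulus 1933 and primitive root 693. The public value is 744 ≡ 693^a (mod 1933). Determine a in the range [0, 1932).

1116

Baby-step giant-step with m = ceil(sqrt(1932)) = 44.
Baby table (693^j mod 1933 for j=0..43):
  0:1  1:693  2:865  3:215  4:154  5:407  6:1766  7:249
  8:520  9:822  10:1344  11:1619  12:827  13:943  14:145  15:1902
  16:1713  17:247  18:1067  19:1025  20:914  21:1311  22:13  23:1277
  24:1580  25:862  26:69  27:1425  28:1695  29:1304  30:961  31:1021
  32:75  33:1717  34:1086  35:661  36:1885  37:1530  38:1006  39:1278
  40:340  41:1727  42:284  43:1579
Giant step factor: 693^(-44) ≡ 1750 (mod 1933).
Scan 744·1750^i mod 1933 for i = 0, 1, …:
  i=0: 744   i=1: 1091   i=2: 1379   i=3: 866
  i=4: 28   i=5: 675   i=6: 187   i=7: 573
  i=8: 1456   i=9: 306     …   i=24: 1480
  i=25: 1713
Match at i=25, j=16: a = 25·44 + 16 = 1116.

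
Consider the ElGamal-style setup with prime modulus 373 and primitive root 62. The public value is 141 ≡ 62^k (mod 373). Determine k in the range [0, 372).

Baby-step giant-step with m = ceil(sqrt(372)) = 20.
Baby table (62^j mod 373 for j=0..19):
  0:1  1:62  2:114  3:354  4:314  5:72  6:361  7:2
  8:124  9:228  10:335  11:255  12:144  13:349  14:4  15:248
  16:83  17:297  18:137  19:288
Giant step factor: 62^(-20) ≡ 101 (mod 373).
Scan 141·101^i mod 373 for i = 0, 1, …:
  i=0: 141   i=1: 67   i=2: 53   i=3: 131
  i=4: 176   i=5: 245   i=6: 127   i=7: 145
  i=8: 98   i=9: 200     …   i=15: 32
  i=16: 248
Match at i=16, j=15: k = 16·20 + 15 = 335.

335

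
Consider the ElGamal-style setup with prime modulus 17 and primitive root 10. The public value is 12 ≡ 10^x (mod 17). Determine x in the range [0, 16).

15

Successive powers of 10 modulo 17:
  10^0=1  10^1=10  10^2=15  10^3=14  10^4=4  10^5=6
  10^6=9  10^7=5  10^8=16  10^9=7  10^10=2  10^11=3
  10^12=13  10^13=11  10^14=8  10^15=12
So 10^15 ≡ 12 (mod 17), giving x = 15.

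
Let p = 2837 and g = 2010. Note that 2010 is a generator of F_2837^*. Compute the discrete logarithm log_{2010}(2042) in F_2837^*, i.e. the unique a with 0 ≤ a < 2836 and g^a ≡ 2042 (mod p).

2344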